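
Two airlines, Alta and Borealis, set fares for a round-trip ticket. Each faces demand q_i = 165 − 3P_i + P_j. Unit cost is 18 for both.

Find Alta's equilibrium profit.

1996.92

Alta's profit: π = (P_{Alta} − 18)(165 − 3P_{Alta} + P_{Borealis}).
∂π/∂P_{Alta} = 219 − 6P_{Alta} + P_{Borealis} = 0 ⇒ P_{Alta} = 36.5 + (1/6)P_{Borealis}.
By symmetry P_{Borealis} = P_{Alta}; substituting into the reaction function, (5/6)P_{Alta} = 36.5 and P_{Alta} = 43.8.
q_{Alta} = 165 − 3·43.8 + 43.8 = 77.4.
Profit = (43.8 − 18)·77.4 = 1996.92.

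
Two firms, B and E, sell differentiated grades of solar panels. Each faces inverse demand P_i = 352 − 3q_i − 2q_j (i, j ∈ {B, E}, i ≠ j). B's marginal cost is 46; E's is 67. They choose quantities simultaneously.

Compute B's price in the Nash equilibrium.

Firm B's profit: π = q_B(352 − 3q_B − 2q_E) − 46q_B.
∂π/∂q_B = 306 − 6q_B − 2q_E = 0 ⇒ q_B = 51 − (1/3)q_E.
Similarly q_E = 47.5 − (1/3)q_B.
Substituting the second reaction function into the first: q_B = 51 − (1/3)(47.5 − (1/3)q_B), which gives (8/9)q_B = 211/6 ⇒ q_B = 39.5625.
Then q_E = 47.5 − (1/3)·39.5625 = 34.3125.
P_B = 352 − 3·39.5625 − 2·34.3125 = 164.6875.

164.6875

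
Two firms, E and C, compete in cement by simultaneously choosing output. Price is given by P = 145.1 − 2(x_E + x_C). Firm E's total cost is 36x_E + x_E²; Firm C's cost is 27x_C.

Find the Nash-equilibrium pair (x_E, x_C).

10.01, 24.52

Firm E's profit: π = x_E(145.1 − 2(x_E + x_C)) − 36x_E − x_E².
∂π/∂x_E = 109.1 − 6x_E − 2x_C = 0, so x_E = 1091/60 − (1/3)x_C.
For C: ∂π/∂x_C = 118.1 − 4x_C − 2x_E = 0 ⇒ x_C = 29.525 − 0.5x_E.
Plugging x_C into E's best response: x_E = 1091/60 − (1/3)(29.525 − 0.5x_E) ⇒ (5/6)x_E = 1001/120, so x_E = 10.01.
Then x_C = 29.525 − 0.5·10.01 = 24.52.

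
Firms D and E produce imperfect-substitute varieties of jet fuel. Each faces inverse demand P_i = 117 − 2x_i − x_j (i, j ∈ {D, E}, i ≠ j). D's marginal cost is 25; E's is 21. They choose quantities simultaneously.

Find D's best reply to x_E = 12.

20

Firm D's profit: π = x_D(117 − 2x_D − x_E) − 25x_D.
∂π/∂x_D = 92 − 4x_D − x_E = 0 ⇒ x_D = 23 − 0.25x_E.
At x_E = 12: x_D = 23 − 0.25·12 = 20.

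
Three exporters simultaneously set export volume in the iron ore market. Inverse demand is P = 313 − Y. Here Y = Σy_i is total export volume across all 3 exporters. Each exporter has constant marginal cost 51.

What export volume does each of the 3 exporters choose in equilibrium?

A representative exporter's profit is π_i = y_i(313 − Y) − 51y_i, with Y = y_i + Σ_{j≠i} y_j.
First-order condition: 262 − 2y_i − Σ_{j≠i} y_j = 0.
Imposing symmetry (y_j = y for all j) turns Σ_{j≠i} y_j into 2y, so 262 = 4y and y = 65.5.

65.5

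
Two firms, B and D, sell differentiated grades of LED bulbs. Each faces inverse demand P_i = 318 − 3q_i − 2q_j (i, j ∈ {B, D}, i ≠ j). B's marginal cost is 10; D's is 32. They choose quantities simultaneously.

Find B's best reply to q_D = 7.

Firm B's profit: π = q_B(318 − 3q_B − 2q_D) − 10q_B.
∂π/∂q_B = 308 − 6q_B − 2q_D = 0 ⇒ q_B = 154/3 − (1/3)q_D.
At q_D = 7: q_B = 154/3 − (1/3)·7 = 49.

49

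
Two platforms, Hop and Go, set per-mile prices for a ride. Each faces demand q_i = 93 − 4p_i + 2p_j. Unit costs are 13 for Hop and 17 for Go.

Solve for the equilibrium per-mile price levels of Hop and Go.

24.7, 26.3

Hop's profit: π = (p_{Hop} − 13)(93 − 4p_{Hop} + 2p_{Go}).
∂π/∂p_{Hop} = 145 − 8p_{Hop} + 2p_{Go} = 0 ⇒ p_{Hop} = 18.125 + 0.25p_{Go}.
Similarly p_{Go} = 20.125 + 0.25p_{Hop}.
Substituting the second reaction function into the first: p_{Hop} = 18.125 + 0.25(20.125 + 0.25p_{Hop}), which gives 0.9375p_{Hop} = 741/32 ⇒ p_{Hop} = 24.7.
Then p_{Go} = 20.125 + 0.25·24.7 = 26.3.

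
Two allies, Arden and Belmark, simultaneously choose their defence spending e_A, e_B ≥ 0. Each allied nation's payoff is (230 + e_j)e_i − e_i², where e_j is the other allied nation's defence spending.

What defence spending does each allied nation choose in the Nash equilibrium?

230

Arden's payoff is (230 + e_B)e_A − e_A².
∂π/∂e_A = 230 + e_B − 2e_A = 0, so e_A = 115 + 0.5e_B.
The game is symmetric, so in equilibrium e_B = e_A: the reaction function gives 0.5e_A = 115, hence e_A = 230.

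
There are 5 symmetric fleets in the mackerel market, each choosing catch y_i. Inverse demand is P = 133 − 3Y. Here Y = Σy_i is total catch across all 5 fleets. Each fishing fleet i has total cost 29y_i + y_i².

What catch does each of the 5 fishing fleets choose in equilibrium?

A representative fishing fleet's profit is π_i = y_i(133 − 3Y) − 29y_i − y_i², with Y = y_i + Σ_{j≠i} y_j.
First-order condition: 104 − 8y_i − 3Σ_{j≠i} y_j = 0.
Imposing symmetry (y_j = y for all j) turns Σ_{j≠i} y_j into 4y, so 104 = 20y and y = 5.2.

5.2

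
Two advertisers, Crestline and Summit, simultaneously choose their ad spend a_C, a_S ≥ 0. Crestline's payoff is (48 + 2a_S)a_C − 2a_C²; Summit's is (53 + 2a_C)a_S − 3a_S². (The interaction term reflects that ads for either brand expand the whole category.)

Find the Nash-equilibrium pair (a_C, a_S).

19.7, 15.4

Expanding Crestline's payoff: 48a_C + 2a_Sa_C − 2a_C².
∂π/∂a_C = 48 + 2a_S − 4a_C = 0, so a_C = 12 + 0.5a_S.
Likewise for Summit: a_S = 53/6 + (1/3)a_C.
Plugging a_S into Crestline's best response: a_C = 12 + 0.5(53/6 + (1/3)a_C) ⇒ (5/6)a_C = 197/12, so a_C = 19.7.
Then a_S = 53/6 + (1/3)·19.7 = 15.4.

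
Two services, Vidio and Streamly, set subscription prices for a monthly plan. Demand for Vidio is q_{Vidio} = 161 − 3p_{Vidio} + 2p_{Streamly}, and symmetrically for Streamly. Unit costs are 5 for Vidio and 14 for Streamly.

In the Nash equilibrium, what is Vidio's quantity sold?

122.0625

Vidio's profit: π = (p_{Vidio} − 5)(161 − 3p_{Vidio} + 2p_{Streamly}).
∂π/∂p_{Vidio} = 176 − 6p_{Vidio} + 2p_{Streamly} = 0 ⇒ p_{Vidio} = 88/3 + (1/3)p_{Streamly}.
Similarly p_{Streamly} = 203/6 + (1/3)p_{Vidio}.
Substituting the second reaction function into the first: p_{Vidio} = 88/3 + (1/3)(203/6 + (1/3)p_{Vidio}), which gives (8/9)p_{Vidio} = 731/18 ⇒ p_{Vidio} = 45.6875.
Then p_{Streamly} = 203/6 + (1/3)·45.6875 = 49.0625.
q_{Vidio} = 161 − 3·45.6875 + 2·49.0625 = 122.0625.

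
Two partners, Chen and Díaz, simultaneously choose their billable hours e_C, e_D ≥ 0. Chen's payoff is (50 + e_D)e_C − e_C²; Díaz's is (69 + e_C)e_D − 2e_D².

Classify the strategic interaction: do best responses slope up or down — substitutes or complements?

strategic complements

Expanding Chen's payoff: 50e_C + e_De_C − e_C².
∂π/∂e_C = 50 + e_D − 2e_C = 0, so e_C = 25 + 0.5e_D.
The best-response slope de_C/de_D = 0.5 > 0: the reaction function is upward-sloping, so the choices are strategic complements.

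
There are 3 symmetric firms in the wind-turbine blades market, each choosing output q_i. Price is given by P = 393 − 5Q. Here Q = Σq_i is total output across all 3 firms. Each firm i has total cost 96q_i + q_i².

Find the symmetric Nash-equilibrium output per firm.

13.5

A representative firm's profit is π_i = q_i(393 − 5Q) − 96q_i − q_i², with Q = q_i + Σ_{j≠i} q_j.
First-order condition: 297 − 12q_i − 5Σ_{j≠i} q_j = 0.
Imposing symmetry (q_j = q for all j) turns Σ_{j≠i} q_j into 2q, so 297 = 22q and q = 13.5.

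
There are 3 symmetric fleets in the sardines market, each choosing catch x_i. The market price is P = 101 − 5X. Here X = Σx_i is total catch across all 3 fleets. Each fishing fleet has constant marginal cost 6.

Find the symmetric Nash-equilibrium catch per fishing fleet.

A representative fishing fleet's profit is π_i = x_i(101 − 5X) − 6x_i, with X = x_i + Σ_{j≠i} x_j.
First-order condition: 95 − 10x_i − 5Σ_{j≠i} x_j = 0.
With identical fishing fleets, set every x_j = x: then 95 − 10x − 10x = 0, i.e. x = 95/20 = 4.75.

4.75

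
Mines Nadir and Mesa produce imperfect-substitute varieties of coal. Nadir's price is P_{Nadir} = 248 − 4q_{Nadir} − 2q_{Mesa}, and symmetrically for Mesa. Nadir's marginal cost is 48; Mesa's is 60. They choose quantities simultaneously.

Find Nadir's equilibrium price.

Mine Nadir's profit: π = q_{Nadir}(248 − 4q_{Nadir} − 2q_{Mesa}) − 48q_{Nadir}.
∂π/∂q_{Nadir} = 200 − 8q_{Nadir} − 2q_{Mesa} = 0 ⇒ q_{Nadir} = 25 − 0.25q_{Mesa}.
Similarly q_{Mesa} = 23.5 − 0.25q_{Nadir}.
Plugging q_{Mesa} into Nadir's best response: q_{Nadir} = 25 − 0.25(23.5 − 0.25q_{Nadir}) ⇒ 0.9375q_{Nadir} = 19.125, so q_{Nadir} = 20.4.
Then q_{Mesa} = 23.5 − 0.25·20.4 = 18.4.
P_{Nadir} = 248 − 4·20.4 − 2·18.4 = 129.6.

129.6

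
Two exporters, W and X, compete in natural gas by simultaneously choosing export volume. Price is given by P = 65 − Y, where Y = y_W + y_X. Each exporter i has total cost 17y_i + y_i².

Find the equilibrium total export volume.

19.2

Exporter W's profit: π = y_W(65 − (y_W + y_X)) − 17y_W − y_W².
∂π/∂y_W = 48 − 4y_W − y_X = 0, so y_W = 12 − 0.25y_X.
By symmetry y_X = y_W; substituting into the reaction function, 1.25y_W = 12 and y_W = 9.6.
Total export volume: 9.6 + 9.6 = 19.2.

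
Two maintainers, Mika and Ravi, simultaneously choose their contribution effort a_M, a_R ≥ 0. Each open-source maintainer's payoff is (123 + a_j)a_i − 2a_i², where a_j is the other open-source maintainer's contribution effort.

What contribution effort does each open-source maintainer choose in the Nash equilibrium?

41

Mika's payoff is (123 + a_R)a_M − 2a_M².
∂π/∂a_M = 123 + a_R − 4a_M = 0, so a_M = 30.75 + 0.25a_R.
The game is symmetric, so in equilibrium a_R = a_M: the reaction function gives 0.75a_M = 30.75, hence a_M = 41.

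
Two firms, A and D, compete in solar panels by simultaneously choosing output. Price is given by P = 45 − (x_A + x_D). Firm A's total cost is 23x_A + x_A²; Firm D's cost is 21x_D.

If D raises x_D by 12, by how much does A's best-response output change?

Firm A's profit: π = x_A(45 − (x_A + x_D)) − 23x_A − x_A².
∂π/∂x_A = 22 − 4x_A − x_D = 0, so x_A = 5.5 − 0.25x_D.
The reaction-function slope is −0.25, so a 12-unit rise in x_D moves x_A by −0.25 × 12 = −3. A's best response falls — the actions are strategic substitutes.

-3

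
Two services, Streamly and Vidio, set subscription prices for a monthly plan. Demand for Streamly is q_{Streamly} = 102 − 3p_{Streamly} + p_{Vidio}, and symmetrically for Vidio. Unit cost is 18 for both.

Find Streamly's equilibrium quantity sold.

Streamly's profit: π = (p_{Streamly} − 18)(102 − 3p_{Streamly} + p_{Vidio}).
∂π/∂p_{Streamly} = 156 − 6p_{Streamly} + p_{Vidio} = 0 ⇒ p_{Streamly} = 26 + (1/6)p_{Vidio}.
The game is symmetric, so in equilibrium p_{Vidio} = p_{Streamly}: the reaction function gives (5/6)p_{Streamly} = 26, hence p_{Streamly} = 31.2.
q_{Streamly} = 102 − 3·31.2 + 31.2 = 39.6.

39.6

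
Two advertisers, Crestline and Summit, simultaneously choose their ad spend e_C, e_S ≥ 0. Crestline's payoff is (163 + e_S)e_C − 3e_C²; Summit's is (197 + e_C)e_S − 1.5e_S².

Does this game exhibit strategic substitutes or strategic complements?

Expanding Crestline's payoff: 163e_C + e_Se_C − 3e_C².
∂π/∂e_C = 163 + e_S − 6e_C = 0, so e_C = 163/6 + (1/6)e_S.
The best-response slope de_C/de_S = 1/6 > 0: the reaction function is upward-sloping, so the choices are strategic complements.

strategic complements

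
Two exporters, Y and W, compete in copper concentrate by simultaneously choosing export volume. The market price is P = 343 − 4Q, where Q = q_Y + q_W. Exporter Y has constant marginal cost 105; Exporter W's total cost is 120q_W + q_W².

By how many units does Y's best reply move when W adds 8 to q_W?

Exporter Y's profit: π = q_Y(343 − 4(q_Y + q_W)) − 105q_Y.
∂π/∂q_Y = 238 − 8q_Y − 4q_W = 0, so q_Y = 29.75 − 0.5q_W.
The reaction-function slope is −0.5, so an 8-unit rise in q_W moves q_Y by −0.5 × 8 = −4. Y's best response falls — the actions are strategic substitutes.

-4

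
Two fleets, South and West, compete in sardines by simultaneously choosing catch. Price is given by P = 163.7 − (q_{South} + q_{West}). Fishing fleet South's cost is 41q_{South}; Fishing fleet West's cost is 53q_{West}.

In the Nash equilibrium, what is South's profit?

Fishing fleet South's profit: π = q_{South}(163.7 − (q_{South} + q_{West})) − 41q_{South}.
∂π/∂q_{South} = 122.7 − 2q_{South} − q_{West} = 0, so q_{South} = 61.35 − 0.5q_{West}.
By the same steps for West: q_{West} = 55.35 − 0.5q_{South}.
Substituting the second reaction function into the first: q_{South} = 61.35 − 0.5(55.35 − 0.5q_{South}), which gives 0.75q_{South} = 33.675 ⇒ q_{South} = 44.9.
Then q_{West} = 55.35 − 0.5·44.9 = 32.9.
Price P = 163.7 − 77.8 = 85.9.
South's profit: (85.9 − 41)·44.9 = 2016.01.

2016.01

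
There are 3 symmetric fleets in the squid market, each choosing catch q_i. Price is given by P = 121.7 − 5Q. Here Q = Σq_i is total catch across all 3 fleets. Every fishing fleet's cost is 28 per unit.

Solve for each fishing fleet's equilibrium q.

4.685

A representative fishing fleet's profit is π_i = q_i(121.7 − 5Q) − 28q_i, with Q = q_i + Σ_{j≠i} q_j.
First-order condition: 93.7 − 10q_i − 5Σ_{j≠i} q_j = 0.
Imposing symmetry (q_j = q for all j) turns Σ_{j≠i} q_j into 2q, so 93.7 = 20q and q = 4.685.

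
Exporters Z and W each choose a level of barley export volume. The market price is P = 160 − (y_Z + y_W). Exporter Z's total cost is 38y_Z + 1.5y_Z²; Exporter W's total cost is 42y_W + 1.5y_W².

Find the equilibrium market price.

Exporter Z's profit: π = y_Z(160 − (y_Z + y_W)) − 38y_Z − 1.5y_Z².
∂π/∂y_Z = 122 − 5y_Z − y_W = 0, so y_Z = 24.4 − 0.2y_W.
By the same steps for W: y_W = 23.6 − 0.2y_Z.
Solving the two reaction functions simultaneously: (1 − (−0.2)(−0.2))y_Z = 24.4 − 0.2·23.6, so 0.96y_Z = 19.68 and y_Z = 20.5.
Then y_W = 23.6 − 0.2·20.5 = 19.5.
Equilibrium price: P = 160 − 40 = 120.

120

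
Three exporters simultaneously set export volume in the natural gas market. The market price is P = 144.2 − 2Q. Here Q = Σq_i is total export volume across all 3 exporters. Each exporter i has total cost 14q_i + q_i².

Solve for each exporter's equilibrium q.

A representative exporter's profit is π_i = q_i(144.2 − 2Q) − 14q_i − q_i², with Q = q_i + Σ_{j≠i} q_j.
First-order condition: 130.2 − 6q_i − 2Σ_{j≠i} q_j = 0.
With identical exporters, set every q_j = q: then 130.2 − 6q − 4q = 0, i.e. q = 130.2/10 = 13.02.

13.02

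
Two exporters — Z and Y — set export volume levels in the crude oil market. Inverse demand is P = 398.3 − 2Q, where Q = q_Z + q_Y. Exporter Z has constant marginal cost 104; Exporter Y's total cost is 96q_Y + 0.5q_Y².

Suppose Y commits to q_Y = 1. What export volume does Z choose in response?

Exporter Z's profit: π = q_Z(398.3 − 2(q_Z + q_Y)) − 104q_Z.
∂π/∂q_Z = 294.3 − 4q_Z − 2q_Y = 0, so q_Z = 73.575 − 0.5q_Y.
At q_Y = 1: q_Z = 73.575 − 0.5·1 = 73.075.

73.075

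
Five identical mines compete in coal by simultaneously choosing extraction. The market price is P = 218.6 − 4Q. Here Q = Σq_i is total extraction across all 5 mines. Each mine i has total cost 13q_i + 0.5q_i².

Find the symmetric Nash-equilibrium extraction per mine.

A representative mine's profit is π_i = q_i(218.6 − 4Q) − 13q_i − 0.5q_i², with Q = q_i + Σ_{j≠i} q_j.
First-order condition: 205.6 − 9q_i − 4Σ_{j≠i} q_j = 0.
With identical mines, set every q_j = q: then 205.6 − 9q − 16q = 0, i.e. q = 205.6/25 = 8.224.

8.224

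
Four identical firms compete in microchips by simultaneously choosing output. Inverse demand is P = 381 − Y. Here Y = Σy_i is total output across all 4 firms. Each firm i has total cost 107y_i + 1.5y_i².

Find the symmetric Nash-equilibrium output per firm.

A representative firm's profit is π_i = y_i(381 − Y) − 107y_i − 1.5y_i², with Y = y_i + Σ_{j≠i} y_j.
First-order condition: 274 − 5y_i − Σ_{j≠i} y_j = 0.
Imposing symmetry (y_j = y for all j) turns Σ_{j≠i} y_j into 3y, so 274 = 8y and y = 34.25.

34.25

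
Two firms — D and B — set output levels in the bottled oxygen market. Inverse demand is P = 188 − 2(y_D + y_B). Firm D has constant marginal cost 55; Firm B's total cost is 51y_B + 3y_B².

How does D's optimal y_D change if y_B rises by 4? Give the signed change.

-2

Firm D's profit: π = y_D(188 − 2(y_D + y_B)) − 55y_D.
∂π/∂y_D = 133 − 4y_D − 2y_B = 0, so y_D = 33.25 − 0.5y_B.
The reaction-function slope is −0.5, so a 4-unit rise in y_B moves y_D by −0.5 × 4 = −2. D's best response falls — the actions are strategic substitutes.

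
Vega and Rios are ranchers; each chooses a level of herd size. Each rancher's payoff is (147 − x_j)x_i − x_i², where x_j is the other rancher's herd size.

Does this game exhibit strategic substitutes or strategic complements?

strategic substitutes

Vega's payoff is (147 − x_R)x_V − x_V².
∂π/∂x_V = 147 − x_R − 2x_V = 0, so x_V = 73.5 − 0.5x_R.
The best-response slope dx_V/dx_R = −0.5 < 0: the reaction function is downward-sloping, so the choices are strategic substitutes.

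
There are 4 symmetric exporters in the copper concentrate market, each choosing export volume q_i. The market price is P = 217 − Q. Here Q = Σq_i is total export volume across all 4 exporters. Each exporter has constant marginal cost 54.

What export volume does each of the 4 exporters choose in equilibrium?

A representative exporter's profit is π_i = q_i(217 − Q) − 54q_i, with Q = q_i + Σ_{j≠i} q_j.
First-order condition: 163 − 2q_i − Σ_{j≠i} q_j = 0.
With identical exporters, set every q_j = q: then 163 − 2q − 3q = 0, i.e. q = 163/5 = 32.6.

32.6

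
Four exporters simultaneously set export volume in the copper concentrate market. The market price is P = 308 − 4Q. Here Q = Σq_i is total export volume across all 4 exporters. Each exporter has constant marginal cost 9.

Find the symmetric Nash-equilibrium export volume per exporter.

14.95

A representative exporter's profit is π_i = q_i(308 − 4Q) − 9q_i, with Q = q_i + Σ_{j≠i} q_j.
First-order condition: 299 − 8q_i − 4Σ_{j≠i} q_j = 0.
In a symmetric equilibrium every exporter chooses the same q, so Σ_{j≠i} q_j = 3q. The condition becomes 299 − 20q = 0, giving q = 299/20 = 14.95.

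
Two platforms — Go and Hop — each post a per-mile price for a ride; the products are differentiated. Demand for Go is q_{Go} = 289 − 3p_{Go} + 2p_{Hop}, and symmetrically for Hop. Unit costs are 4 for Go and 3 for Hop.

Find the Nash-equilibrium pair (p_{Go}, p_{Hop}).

Go's profit: π = (p_{Go} − 4)(289 − 3p_{Go} + 2p_{Hop}).
∂π/∂p_{Go} = 301 − 6p_{Go} + 2p_{Hop} = 0 ⇒ p_{Go} = 301/6 + (1/3)p_{Hop}.
Similarly p_{Hop} = 149/3 + (1/3)p_{Go}.
Substituting the second reaction function into the first: p_{Go} = 301/6 + (1/3)(149/3 + (1/3)p_{Go}), which gives (8/9)p_{Go} = 1201/18 ⇒ p_{Go} = 75.0625.
Then p_{Hop} = 149/3 + (1/3)·75.0625 = 74.6875.

75.0625, 74.6875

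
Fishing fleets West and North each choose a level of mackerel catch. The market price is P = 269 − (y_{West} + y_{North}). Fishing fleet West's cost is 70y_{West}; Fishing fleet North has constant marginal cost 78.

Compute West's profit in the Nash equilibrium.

Fishing fleet West's profit: π = y_{West}(269 − (y_{West} + y_{North})) − 70y_{West}.
∂π/∂y_{West} = 199 − 2y_{West} − y_{North} = 0, so y_{West} = 99.5 − 0.5y_{North}.
By the same steps for North: y_{North} = 95.5 − 0.5y_{West}.
Substituting the second reaction function into the first: y_{West} = 99.5 − 0.5(95.5 − 0.5y_{West}), which gives 0.75y_{West} = 51.75 ⇒ y_{West} = 69.
Then y_{North} = 95.5 − 0.5·69 = 61.
Price P = 269 − 130 = 139.
West's profit: (139 − 70)·69 = 4761.

4761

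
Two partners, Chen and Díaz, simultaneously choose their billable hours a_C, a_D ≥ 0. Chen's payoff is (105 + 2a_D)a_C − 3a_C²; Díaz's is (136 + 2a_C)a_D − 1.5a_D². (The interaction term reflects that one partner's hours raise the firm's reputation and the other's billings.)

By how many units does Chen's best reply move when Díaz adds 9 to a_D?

Expanding Chen's payoff: 105a_C + 2a_Da_C − 3a_C².
∂π/∂a_C = 105 + 2a_D − 6a_C = 0, so a_C = 17.5 + (1/3)a_D.
The reaction-function slope is 1/3, so a 9-unit rise in a_D moves a_C by 1/3 × 9 = 3. Chen's best response rises — the actions are strategic complements.

3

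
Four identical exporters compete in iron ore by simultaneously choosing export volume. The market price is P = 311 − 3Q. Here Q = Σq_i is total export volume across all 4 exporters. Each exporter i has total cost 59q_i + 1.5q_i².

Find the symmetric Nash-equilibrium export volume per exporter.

A representative exporter's profit is π_i = q_i(311 − 3Q) − 59q_i − 1.5q_i², with Q = q_i + Σ_{j≠i} q_j.
First-order condition: 252 − 9q_i − 3Σ_{j≠i} q_j = 0.
Imposing symmetry (q_j = q for all j) turns Σ_{j≠i} q_j into 3q, so 252 = 18q and q = 14.

14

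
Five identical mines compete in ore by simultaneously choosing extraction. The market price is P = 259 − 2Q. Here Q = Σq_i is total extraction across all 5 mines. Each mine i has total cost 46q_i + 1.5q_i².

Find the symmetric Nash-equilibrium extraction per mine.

A representative mine's profit is π_i = q_i(259 − 2Q) − 46q_i − 1.5q_i², with Q = q_i + Σ_{j≠i} q_j.
First-order condition: 213 − 7q_i − 2Σ_{j≠i} q_j = 0.
Imposing symmetry (q_j = q for all j) turns Σ_{j≠i} q_j into 4q, so 213 = 15q and q = 14.2.

14.2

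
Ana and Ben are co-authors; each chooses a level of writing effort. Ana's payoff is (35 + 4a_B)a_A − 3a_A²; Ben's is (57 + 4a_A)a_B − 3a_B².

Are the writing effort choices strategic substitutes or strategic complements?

strategic complements

Expanding Ana's payoff: 35a_A + 4a_Ba_A − 3a_A².
∂π/∂a_A = 35 + 4a_B − 6a_A = 0, so a_A = 35/6 + (2/3)a_B.
The best-response slope da_A/da_B = 2/3 > 0: the reaction function is upward-sloping, so the choices are strategic complements.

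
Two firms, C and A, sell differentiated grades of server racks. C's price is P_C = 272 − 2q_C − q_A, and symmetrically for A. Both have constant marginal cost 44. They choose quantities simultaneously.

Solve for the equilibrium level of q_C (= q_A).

45.6

Firm C's profit: π = q_C(272 − 2q_C − q_A) − 44q_C.
∂π/∂q_C = 228 − 4q_C − q_A = 0 ⇒ q_C = 57 − 0.25q_A.
By symmetry q_A = q_C; substituting into the reaction function, 1.25q_C = 57 and q_C = 45.6.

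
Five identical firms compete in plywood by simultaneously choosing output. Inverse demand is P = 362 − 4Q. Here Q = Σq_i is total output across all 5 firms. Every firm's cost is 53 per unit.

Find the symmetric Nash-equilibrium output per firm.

12.875

A representative firm's profit is π_i = q_i(362 − 4Q) − 53q_i, with Q = q_i + Σ_{j≠i} q_j.
First-order condition: 309 − 8q_i − 4Σ_{j≠i} q_j = 0.
Imposing symmetry (q_j = q for all j) turns Σ_{j≠i} q_j into 4q, so 309 = 24q and q = 12.875.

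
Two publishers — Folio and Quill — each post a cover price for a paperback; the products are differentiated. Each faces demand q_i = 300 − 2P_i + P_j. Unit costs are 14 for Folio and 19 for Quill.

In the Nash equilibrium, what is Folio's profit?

18432

Folio's profit: π = (P_{Folio} − 14)(300 − 2P_{Folio} + P_{Quill}).
∂π/∂P_{Folio} = 328 − 4P_{Folio} + P_{Quill} = 0 ⇒ P_{Folio} = 82 + 0.25P_{Quill}.
Similarly P_{Quill} = 84.5 + 0.25P_{Folio}.
Solving the two reaction functions simultaneously: (1 − (0.25)(0.25))P_{Folio} = 82 + 0.25·84.5, so 0.9375P_{Folio} = 103.125 and P_{Folio} = 110.
Then P_{Quill} = 84.5 + 0.25·110 = 112.
q_{Folio} = 300 − 2·110 + 112 = 192.
Profit = (110 − 14)·192 = 18432.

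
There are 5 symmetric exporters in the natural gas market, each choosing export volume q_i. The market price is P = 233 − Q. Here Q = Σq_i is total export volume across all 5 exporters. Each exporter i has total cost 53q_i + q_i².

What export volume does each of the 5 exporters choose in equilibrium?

A representative exporter's profit is π_i = q_i(233 − Q) − 53q_i − q_i², with Q = q_i + Σ_{j≠i} q_j.
First-order condition: 180 − 4q_i − Σ_{j≠i} q_j = 0.
Imposing symmetry (q_j = q for all j) turns Σ_{j≠i} q_j into 4q, so 180 = 8q and q = 22.5.

22.5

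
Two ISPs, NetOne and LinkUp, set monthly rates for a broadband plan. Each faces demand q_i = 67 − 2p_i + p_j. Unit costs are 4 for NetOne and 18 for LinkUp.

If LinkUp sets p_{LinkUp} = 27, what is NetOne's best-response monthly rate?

NetOne's profit: π = (p_{NetOne} − 4)(67 − 2p_{NetOne} + p_{LinkUp}).
∂π/∂p_{NetOne} = 75 − 4p_{NetOne} + p_{LinkUp} = 0 ⇒ p_{NetOne} = 18.75 + 0.25p_{LinkUp}.
At p_{LinkUp} = 27: p_{NetOne} = 18.75 + 0.25·27 = 25.5.

25.5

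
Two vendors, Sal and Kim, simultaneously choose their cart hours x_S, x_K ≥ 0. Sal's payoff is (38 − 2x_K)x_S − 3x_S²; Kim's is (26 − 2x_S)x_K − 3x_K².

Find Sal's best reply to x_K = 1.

Expanding Sal's payoff: 38x_S − 2x_Kx_S − 3x_S².
∂π/∂x_S = 38 − 2x_K − 6x_S = 0, so x_S = 19/3 − (1/3)x_K.
At x_K = 1: x_S = 19/3 − (1/3)·1 = 6.

6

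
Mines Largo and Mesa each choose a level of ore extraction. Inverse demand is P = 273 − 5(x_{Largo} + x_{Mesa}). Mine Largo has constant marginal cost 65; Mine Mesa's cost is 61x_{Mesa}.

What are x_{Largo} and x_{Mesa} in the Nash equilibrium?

13.6, 14.4

Mine Largo's profit: π = x_{Largo}(273 − 5(x_{Largo} + x_{Mesa})) − 65x_{Largo}.
∂π/∂x_{Largo} = 208 − 10x_{Largo} − 5x_{Mesa} = 0, so x_{Largo} = 20.8 − 0.5x_{Mesa}.
By the same steps for Mesa: x_{Mesa} = 21.2 − 0.5x_{Largo}.
Solving the two reaction functions simultaneously: (1 − (−0.5)(−0.5))x_{Largo} = 20.8 − 0.5·21.2, so 0.75x_{Largo} = 10.2 and x_{Largo} = 13.6.
Then x_{Mesa} = 21.2 − 0.5·13.6 = 14.4.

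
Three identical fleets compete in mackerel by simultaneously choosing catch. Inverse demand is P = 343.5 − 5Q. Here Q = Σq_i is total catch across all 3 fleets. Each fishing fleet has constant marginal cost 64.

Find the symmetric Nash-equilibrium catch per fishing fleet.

A representative fishing fleet's profit is π_i = q_i(343.5 − 5Q) − 64q_i, with Q = q_i + Σ_{j≠i} q_j.
First-order condition: 279.5 − 10q_i − 5Σ_{j≠i} q_j = 0.
With identical fishing fleets, set every q_j = q: then 279.5 − 10q − 10q = 0, i.e. q = 279.5/20 = 13.975.

13.975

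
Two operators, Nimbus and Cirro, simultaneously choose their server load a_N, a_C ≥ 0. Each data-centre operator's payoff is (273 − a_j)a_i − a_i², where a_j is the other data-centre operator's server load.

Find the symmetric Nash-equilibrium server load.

91

Nimbus's payoff is (273 − a_C)a_N − a_N².
∂π/∂a_N = 273 − a_C − 2a_N = 0, so a_N = 136.5 − 0.5a_C.
The game is symmetric, so in equilibrium a_C = a_N: the reaction function gives 1.5a_N = 136.5, hence a_N = 91.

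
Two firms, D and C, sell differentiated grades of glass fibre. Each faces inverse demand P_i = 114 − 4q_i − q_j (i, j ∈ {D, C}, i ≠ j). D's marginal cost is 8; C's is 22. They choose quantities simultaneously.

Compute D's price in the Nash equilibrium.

Firm D's profit: π = q_D(114 − 4q_D − q_C) − 8q_D.
∂π/∂q_D = 106 − 8q_D − q_C = 0 ⇒ q_D = 13.25 − 0.125q_C.
Similarly q_C = 11.5 − 0.125q_D.
Plugging q_C into D's best response: q_D = 13.25 − 0.125(11.5 − 0.125q_D) ⇒ (63/64)q_D = 11.8125, so q_D = 12.
Then q_C = 11.5 − 0.125·12 = 10.
P_D = 114 − 4·12 − 10 = 56.

56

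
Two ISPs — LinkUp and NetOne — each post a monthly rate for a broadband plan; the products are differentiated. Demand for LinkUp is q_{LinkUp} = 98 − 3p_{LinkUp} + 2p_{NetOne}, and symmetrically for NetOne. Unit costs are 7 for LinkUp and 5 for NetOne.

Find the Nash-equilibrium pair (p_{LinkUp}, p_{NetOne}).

LinkUp's profit: π = (p_{LinkUp} − 7)(98 − 3p_{LinkUp} + 2p_{NetOne}).
∂π/∂p_{LinkUp} = 119 − 6p_{LinkUp} + 2p_{NetOne} = 0 ⇒ p_{LinkUp} = 119/6 + (1/3)p_{NetOne}.
Similarly p_{NetOne} = 113/6 + (1/3)p_{LinkUp}.
Substituting the second reaction function into the first: p_{LinkUp} = 119/6 + (1/3)(113/6 + (1/3)p_{LinkUp}), which gives (8/9)p_{LinkUp} = 235/9 ⇒ p_{LinkUp} = 29.375.
Then p_{NetOne} = 113/6 + (1/3)·29.375 = 28.625.

29.375, 28.625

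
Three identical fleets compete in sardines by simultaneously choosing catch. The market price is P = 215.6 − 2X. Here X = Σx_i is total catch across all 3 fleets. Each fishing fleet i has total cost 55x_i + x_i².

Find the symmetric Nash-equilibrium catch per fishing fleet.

A representative fishing fleet's profit is π_i = x_i(215.6 − 2X) − 55x_i − x_i², with X = x_i + Σ_{j≠i} x_j.
First-order condition: 160.6 − 6x_i − 2Σ_{j≠i} x_j = 0.
With identical fishing fleets, set every x_j = x: then 160.6 − 6x − 4x = 0, i.e. x = 160.6/10 = 16.06.

16.06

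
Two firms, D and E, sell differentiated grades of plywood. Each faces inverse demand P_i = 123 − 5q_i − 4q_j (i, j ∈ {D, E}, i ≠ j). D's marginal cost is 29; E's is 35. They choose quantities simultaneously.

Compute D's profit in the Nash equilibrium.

Firm D's profit: π = q_D(123 − 5q_D − 4q_E) − 29q_D.
∂π/∂q_D = 94 − 10q_D − 4q_E = 0 ⇒ q_D = 9.4 − 0.4q_E.
Similarly q_E = 8.8 − 0.4q_D.
Substituting the second reaction function into the first: q_D = 9.4 − 0.4(8.8 − 0.4q_D), which gives 0.84q_D = 5.88 ⇒ q_D = 7.
Then q_E = 8.8 − 0.4·7 = 6.
P_D = 123 − 5·7 − 4·6 = 64.
Profit = (64 − 29)·7 = 245.

245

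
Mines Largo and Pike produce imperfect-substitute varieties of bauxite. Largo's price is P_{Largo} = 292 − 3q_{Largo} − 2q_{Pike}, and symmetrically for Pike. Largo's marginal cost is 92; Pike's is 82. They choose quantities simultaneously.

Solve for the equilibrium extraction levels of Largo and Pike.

Mine Largo's profit: π = q_{Largo}(292 − 3q_{Largo} − 2q_{Pike}) − 92q_{Largo}.
∂π/∂q_{Largo} = 200 − 6q_{Largo} − 2q_{Pike} = 0 ⇒ q_{Largo} = 100/3 − (1/3)q_{Pike}.
Similarly q_{Pike} = 35 − (1/3)q_{Largo}.
Substituting the second reaction function into the first: q_{Largo} = 100/3 − (1/3)(35 − (1/3)q_{Largo}), which gives (8/9)q_{Largo} = 65/3 ⇒ q_{Largo} = 24.375.
Then q_{Pike} = 35 − (1/3)·24.375 = 26.875.

24.375, 26.875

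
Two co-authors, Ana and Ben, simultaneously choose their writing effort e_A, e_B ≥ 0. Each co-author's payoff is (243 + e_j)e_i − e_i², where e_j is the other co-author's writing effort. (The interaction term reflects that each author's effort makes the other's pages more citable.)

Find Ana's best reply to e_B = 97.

170

Ana's payoff is (243 + e_B)e_A − e_A².
∂π/∂e_A = 243 + e_B − 2e_A = 0, so e_A = 121.5 + 0.5e_B.
At e_B = 97: e_A = 121.5 + 0.5·97 = 170.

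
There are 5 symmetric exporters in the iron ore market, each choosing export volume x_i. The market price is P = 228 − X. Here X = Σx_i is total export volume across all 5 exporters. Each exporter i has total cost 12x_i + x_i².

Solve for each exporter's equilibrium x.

A representative exporter's profit is π_i = x_i(228 − X) − 12x_i − x_i², with X = x_i + Σ_{j≠i} x_j.
First-order condition: 216 − 4x_i − Σ_{j≠i} x_j = 0.
Imposing symmetry (x_j = x for all j) turns Σ_{j≠i} x_j into 4x, so 216 = 8x and x = 27.

27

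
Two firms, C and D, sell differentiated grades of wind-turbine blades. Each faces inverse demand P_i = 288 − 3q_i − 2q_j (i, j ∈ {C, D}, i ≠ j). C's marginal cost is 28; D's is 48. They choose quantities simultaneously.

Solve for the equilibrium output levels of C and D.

33.75, 28.75

Firm C's profit: π = q_C(288 − 3q_C − 2q_D) − 28q_C.
∂π/∂q_C = 260 − 6q_C − 2q_D = 0 ⇒ q_C = 130/3 − (1/3)q_D.
Similarly q_D = 40 − (1/3)q_C.
Substituting the second reaction function into the first: q_C = 130/3 − (1/3)(40 − (1/3)q_C), which gives (8/9)q_C = 30 ⇒ q_C = 33.75.
Then q_D = 40 − (1/3)·33.75 = 28.75.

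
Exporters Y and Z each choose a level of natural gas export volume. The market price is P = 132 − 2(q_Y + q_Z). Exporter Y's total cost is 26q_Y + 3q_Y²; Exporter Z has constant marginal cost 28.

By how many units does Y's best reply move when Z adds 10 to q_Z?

-2

Exporter Y's profit: π = q_Y(132 − 2(q_Y + q_Z)) − 26q_Y − 3q_Y².
∂π/∂q_Y = 106 − 10q_Y − 2q_Z = 0, so q_Y = 10.6 − 0.2q_Z.
The reaction-function slope is −0.2, so a 10-unit rise in q_Z moves q_Y by −0.2 × 10 = −2. Y's best response falls — the actions are strategic substitutes.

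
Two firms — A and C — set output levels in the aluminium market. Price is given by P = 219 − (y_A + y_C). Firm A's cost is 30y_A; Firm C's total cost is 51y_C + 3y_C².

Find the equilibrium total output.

99.4

Firm A's profit: π = y_A(219 − (y_A + y_C)) − 30y_A.
∂π/∂y_A = 189 − 2y_A − y_C = 0, so y_A = 94.5 − 0.5y_C.
For C: ∂π/∂y_C = 168 − 8y_C − y_A = 0 ⇒ y_C = 21 − 0.125y_A.
Solving the two reaction functions simultaneously: (1 − (−0.5)(−0.125))y_A = 94.5 − 0.5·21, so 0.9375y_A = 84 and y_A = 89.6.
Then y_C = 21 − 0.125·89.6 = 9.8.
Total output: 89.6 + 9.8 = 99.4.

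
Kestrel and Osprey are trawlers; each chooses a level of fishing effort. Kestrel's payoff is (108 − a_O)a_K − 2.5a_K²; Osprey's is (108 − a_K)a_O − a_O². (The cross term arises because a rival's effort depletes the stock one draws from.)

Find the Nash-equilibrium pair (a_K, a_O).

Expanding Kestrel's payoff: 108a_K − a_Oa_K − 2.5a_K².
∂π/∂a_K = 108 − a_O − 5a_K = 0, so a_K = 21.6 − 0.2a_O.
Likewise for Osprey: a_O = 54 − 0.5a_K.
Solving the two reaction functions simultaneously: (1 − (−0.2)(−0.5))a_K = 21.6 − 0.2·54, so 0.9a_K = 10.8 and a_K = 12.
Then a_O = 54 − 0.5·12 = 48.

12, 48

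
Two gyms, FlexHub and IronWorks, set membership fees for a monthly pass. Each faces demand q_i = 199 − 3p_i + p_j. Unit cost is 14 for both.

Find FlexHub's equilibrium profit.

3508.92

FlexHub's profit: π = (p_{FlexHub} − 14)(199 − 3p_{FlexHub} + p_{IronWorks}).
∂π/∂p_{FlexHub} = 241 − 6p_{FlexHub} + p_{IronWorks} = 0 ⇒ p_{FlexHub} = 241/6 + (1/6)p_{IronWorks}.
Setting p_{FlexHub} = p_{IronWorks} in the reaction function: p_{FlexHub} = 241/6 + (1/6)p_{FlexHub}, so p_{FlexHub} = (241/6) / (5/6) = 48.2.
q_{FlexHub} = 199 − 3·48.2 + 48.2 = 102.6.
Profit = (48.2 − 14)·102.6 = 3508.92.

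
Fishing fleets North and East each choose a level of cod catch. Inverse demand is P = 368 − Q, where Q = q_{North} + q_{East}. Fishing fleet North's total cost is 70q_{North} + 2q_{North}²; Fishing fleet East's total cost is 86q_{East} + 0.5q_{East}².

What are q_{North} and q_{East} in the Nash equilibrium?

36, 82

Fishing fleet North's profit: π = q_{North}(368 − (q_{North} + q_{East})) − 70q_{North} − 2q_{North}².
∂π/∂q_{North} = 298 − 6q_{North} − q_{East} = 0, so q_{North} = 149/3 − (1/6)q_{East}.
For East: ∂π/∂q_{East} = 282 − 3q_{East} − q_{North} = 0 ⇒ q_{East} = 94 − (1/3)q_{North}.
Substituting the second reaction function into the first: q_{North} = 149/3 − (1/6)(94 − (1/3)q_{North}), which gives (17/18)q_{North} = 34 ⇒ q_{North} = 36.
Then q_{East} = 94 − (1/3)·36 = 82.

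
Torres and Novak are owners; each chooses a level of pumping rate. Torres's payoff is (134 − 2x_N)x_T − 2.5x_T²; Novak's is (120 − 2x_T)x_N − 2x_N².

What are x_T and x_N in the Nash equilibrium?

Expanding Torres's payoff: 134x_T − 2x_Nx_T − 2.5x_T².
∂π/∂x_T = 134 − 2x_N − 5x_T = 0, so x_T = 26.8 − 0.4x_N.
Likewise for Novak: x_N = 30 − 0.5x_T.
Solving the two reaction functions simultaneously: (1 − (−0.4)(−0.5))x_T = 26.8 − 0.4·30, so 0.8x_T = 14.8 and x_T = 18.5.
Then x_N = 30 − 0.5·18.5 = 20.75.

18.5, 20.75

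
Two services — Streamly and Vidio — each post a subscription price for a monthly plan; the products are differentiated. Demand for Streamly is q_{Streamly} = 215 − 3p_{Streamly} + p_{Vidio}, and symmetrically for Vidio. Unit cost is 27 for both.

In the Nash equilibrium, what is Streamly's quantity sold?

Streamly's profit: π = (p_{Streamly} − 27)(215 − 3p_{Streamly} + p_{Vidio}).
∂π/∂p_{Streamly} = 296 − 6p_{Streamly} + p_{Vidio} = 0 ⇒ p_{Streamly} = 148/3 + (1/6)p_{Vidio}.
Setting p_{Streamly} = p_{Vidio} in the reaction function: p_{Streamly} = 148/3 + (1/6)p_{Streamly}, so p_{Streamly} = (148/3) / (5/6) = 59.2.
q_{Streamly} = 215 − 3·59.2 + 59.2 = 96.6.

96.6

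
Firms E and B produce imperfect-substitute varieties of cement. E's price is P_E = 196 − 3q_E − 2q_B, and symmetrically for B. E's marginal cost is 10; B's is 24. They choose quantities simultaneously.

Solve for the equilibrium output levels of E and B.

24.125, 20.625

Firm E's profit: π = q_E(196 − 3q_E − 2q_B) − 10q_E.
∂π/∂q_E = 186 − 6q_E − 2q_B = 0 ⇒ q_E = 31 − (1/3)q_B.
Similarly q_B = 86/3 − (1/3)q_E.
Plugging q_B into E's best response: q_E = 31 − (1/3)(86/3 − (1/3)q_E) ⇒ (8/9)q_E = 193/9, so q_E = 24.125.
Then q_B = 86/3 − (1/3)·24.125 = 20.625.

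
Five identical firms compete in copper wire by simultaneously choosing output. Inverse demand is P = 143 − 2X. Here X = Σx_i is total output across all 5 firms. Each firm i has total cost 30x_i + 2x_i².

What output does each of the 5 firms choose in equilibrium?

7.0625

A representative firm's profit is π_i = x_i(143 − 2X) − 30x_i − 2x_i², with X = x_i + Σ_{j≠i} x_j.
First-order condition: 113 − 8x_i − 2Σ_{j≠i} x_j = 0.
In a symmetric equilibrium every firm chooses the same x, so Σ_{j≠i} x_j = 4x. The condition becomes 113 − 16x = 0, giving x = 113/16 = 7.0625.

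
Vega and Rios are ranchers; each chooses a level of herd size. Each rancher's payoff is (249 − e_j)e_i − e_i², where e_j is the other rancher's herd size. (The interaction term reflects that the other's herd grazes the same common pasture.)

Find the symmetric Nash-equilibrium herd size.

83

Vega's payoff is (249 − e_R)e_V − e_V².
∂π/∂e_V = 249 − e_R − 2e_V = 0, so e_V = 124.5 − 0.5e_R.
Setting e_V = e_R in the reaction function: e_V = 124.5 − 0.5e_V, so e_V = 124.5 / 1.5 = 83.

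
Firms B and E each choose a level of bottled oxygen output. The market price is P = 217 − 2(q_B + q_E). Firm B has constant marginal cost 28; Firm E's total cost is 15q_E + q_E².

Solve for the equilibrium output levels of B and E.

Firm B's profit: π = q_B(217 − 2(q_B + q_E)) − 28q_B.
∂π/∂q_B = 189 − 4q_B − 2q_E = 0, so q_B = 47.25 − 0.5q_E.
For E: ∂π/∂q_E = 202 − 6q_E − 2q_B = 0 ⇒ q_E = 101/3 − (1/3)q_B.
Solving the two reaction functions simultaneously: (1 − (−0.5)(−1/3))q_B = 47.25 − 0.5·(101/3), so (5/6)q_B = 365/12 and q_B = 36.5.
Then q_E = 101/3 − (1/3)·36.5 = 21.5.

36.5, 21.5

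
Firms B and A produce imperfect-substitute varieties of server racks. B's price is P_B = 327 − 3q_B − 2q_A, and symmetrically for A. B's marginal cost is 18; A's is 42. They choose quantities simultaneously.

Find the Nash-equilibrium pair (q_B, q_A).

40.125, 34.125

Firm B's profit: π = q_B(327 − 3q_B − 2q_A) − 18q_B.
∂π/∂q_B = 309 − 6q_B − 2q_A = 0 ⇒ q_B = 51.5 − (1/3)q_A.
Similarly q_A = 47.5 − (1/3)q_B.
Substituting the second reaction function into the first: q_B = 51.5 − (1/3)(47.5 − (1/3)q_B), which gives (8/9)q_B = 107/3 ⇒ q_B = 40.125.
Then q_A = 47.5 − (1/3)·40.125 = 34.125.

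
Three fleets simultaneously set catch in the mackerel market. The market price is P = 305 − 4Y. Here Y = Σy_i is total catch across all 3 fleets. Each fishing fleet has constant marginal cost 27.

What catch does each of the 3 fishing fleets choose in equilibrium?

17.375

A representative fishing fleet's profit is π_i = y_i(305 − 4Y) − 27y_i, with Y = y_i + Σ_{j≠i} y_j.
First-order condition: 278 − 8y_i − 4Σ_{j≠i} y_j = 0.
Imposing symmetry (y_j = y for all j) turns Σ_{j≠i} y_j into 2y, so 278 = 16y and y = 17.375.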